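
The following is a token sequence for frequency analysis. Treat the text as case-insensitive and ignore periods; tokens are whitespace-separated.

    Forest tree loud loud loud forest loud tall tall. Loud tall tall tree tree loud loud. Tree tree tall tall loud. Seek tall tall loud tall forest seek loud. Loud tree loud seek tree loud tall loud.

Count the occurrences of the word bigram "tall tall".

4

Scanning the 36 overlapping bigram windows for "tall tall":
  position 8–9: tall tall
  position 11–12: tall tall
  position 19–20: tall tall
  position 23–24: tall tall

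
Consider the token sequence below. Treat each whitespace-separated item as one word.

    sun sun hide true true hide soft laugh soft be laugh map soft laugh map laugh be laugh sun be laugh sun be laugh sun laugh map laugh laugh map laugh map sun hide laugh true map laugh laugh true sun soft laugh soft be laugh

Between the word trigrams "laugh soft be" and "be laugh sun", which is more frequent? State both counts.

"be laugh sun" (3 vs 2)

"laugh soft be": 2 occurrences
"be laugh sun": 3 occurrences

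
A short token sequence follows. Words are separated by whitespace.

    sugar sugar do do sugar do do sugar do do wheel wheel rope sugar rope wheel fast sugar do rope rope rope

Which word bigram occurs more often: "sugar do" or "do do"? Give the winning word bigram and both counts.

"sugar do" (4 vs 3)

"sugar do": 4 occurrences
"do do": 3 occurrences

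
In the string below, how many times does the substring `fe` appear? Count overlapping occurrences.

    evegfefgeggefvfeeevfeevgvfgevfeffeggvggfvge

Sliding a length-2 window over the 43 characters (42 positions):
  position 5–6: fe
  position 15–16: fe
  position 20–21: fe
  position 30–31: fe
  position 33–34: fe

5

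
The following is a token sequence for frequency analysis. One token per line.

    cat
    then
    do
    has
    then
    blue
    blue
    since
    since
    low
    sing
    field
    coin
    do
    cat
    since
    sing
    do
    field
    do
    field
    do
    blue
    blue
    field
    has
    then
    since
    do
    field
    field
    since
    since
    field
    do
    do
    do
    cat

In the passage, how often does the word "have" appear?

0

Scanning the 38 tokens for "have":
  (none found)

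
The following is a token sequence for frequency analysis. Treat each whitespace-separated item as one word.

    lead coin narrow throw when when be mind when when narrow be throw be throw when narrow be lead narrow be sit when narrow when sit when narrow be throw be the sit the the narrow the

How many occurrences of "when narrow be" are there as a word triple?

3

Scanning the 35 overlapping trigram windows for "when narrow be":
  position 10–12: when narrow be
  position 16–18: when narrow be
  position 27–29: when narrow be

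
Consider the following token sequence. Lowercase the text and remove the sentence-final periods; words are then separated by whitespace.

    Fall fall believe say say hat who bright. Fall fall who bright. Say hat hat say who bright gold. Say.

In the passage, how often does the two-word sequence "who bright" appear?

3

Scanning the 19 overlapping bigram windows for "who bright":
  position 7–8: who bright
  position 11–12: who bright
  position 17–18: who bright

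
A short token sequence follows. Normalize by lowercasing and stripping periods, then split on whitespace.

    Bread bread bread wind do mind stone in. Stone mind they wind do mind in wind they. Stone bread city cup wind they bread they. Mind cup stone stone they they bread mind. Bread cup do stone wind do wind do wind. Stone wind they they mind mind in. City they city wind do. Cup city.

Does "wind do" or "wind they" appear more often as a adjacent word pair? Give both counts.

"wind do": 5 occurrences
"wind they": 3 occurrences

"wind do" (5 vs 3)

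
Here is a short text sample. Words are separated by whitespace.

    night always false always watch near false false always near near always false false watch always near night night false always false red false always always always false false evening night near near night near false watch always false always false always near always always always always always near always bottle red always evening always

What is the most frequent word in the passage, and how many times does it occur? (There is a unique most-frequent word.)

"always", 20 times

Unigram frequencies (highest first):
  always: 20
  false: 13
  near: 9
  night: 5
  watch: 3
  red: 2
  … (2 more, each ≤ 2)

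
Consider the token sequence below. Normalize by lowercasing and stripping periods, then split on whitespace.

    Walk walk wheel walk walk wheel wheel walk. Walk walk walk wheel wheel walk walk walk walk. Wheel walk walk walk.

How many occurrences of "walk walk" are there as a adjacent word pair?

Scanning the 20 overlapping bigram windows for "walk walk":
  position 1–2: walk walk
  position 4–5: walk walk
  position 8–9: walk walk
  position 9–10: walk walk
  position 10–11: walk walk
  position 14–15: walk walk
  position 15–16: walk walk
  position 16–17: walk walk
  position 19–20: walk walk
  position 20–21: walk walk

10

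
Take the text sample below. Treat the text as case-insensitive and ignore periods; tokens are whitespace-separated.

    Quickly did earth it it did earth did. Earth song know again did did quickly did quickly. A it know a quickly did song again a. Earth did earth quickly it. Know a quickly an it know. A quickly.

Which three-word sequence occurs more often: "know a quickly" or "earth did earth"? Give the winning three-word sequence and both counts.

"know a quickly" (3 vs 2)

"know a quickly": 3 occurrences
"earth did earth": 2 occurrences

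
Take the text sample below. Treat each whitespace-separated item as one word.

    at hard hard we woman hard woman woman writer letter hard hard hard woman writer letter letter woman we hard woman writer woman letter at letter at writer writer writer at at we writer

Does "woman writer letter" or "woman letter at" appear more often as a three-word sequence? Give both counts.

"woman writer letter": 2 occurrences
"woman letter at": 1 occurrence

"woman writer letter" (2 vs 1)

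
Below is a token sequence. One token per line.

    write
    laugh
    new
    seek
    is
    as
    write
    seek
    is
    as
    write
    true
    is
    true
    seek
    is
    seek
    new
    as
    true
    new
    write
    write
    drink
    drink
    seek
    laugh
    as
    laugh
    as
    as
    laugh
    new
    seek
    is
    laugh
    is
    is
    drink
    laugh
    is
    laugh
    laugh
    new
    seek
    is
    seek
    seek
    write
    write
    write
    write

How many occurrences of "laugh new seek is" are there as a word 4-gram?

Scanning the 49 overlapping 4-gram windows for "laugh new seek is":
  position 2–5: laugh new seek is
  position 32–35: laugh new seek is
  position 43–46: laugh new seek is

3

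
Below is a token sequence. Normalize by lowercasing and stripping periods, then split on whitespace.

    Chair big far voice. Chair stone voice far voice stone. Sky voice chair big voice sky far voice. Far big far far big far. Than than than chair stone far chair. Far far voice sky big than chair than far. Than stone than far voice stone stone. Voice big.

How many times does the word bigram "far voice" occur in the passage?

Scanning the 48 overlapping bigram windows for "far voice":
  position 3–4: far voice
  position 8–9: far voice
  position 17–18: far voice
  position 33–34: far voice
  position 44–45: far voice

5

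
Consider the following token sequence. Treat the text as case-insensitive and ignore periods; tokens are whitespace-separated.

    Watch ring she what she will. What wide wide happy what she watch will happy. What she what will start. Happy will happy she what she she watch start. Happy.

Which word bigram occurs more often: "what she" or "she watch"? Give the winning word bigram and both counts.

"what she": 4 occurrences
"she watch": 2 occurrences

"what she" (4 vs 2)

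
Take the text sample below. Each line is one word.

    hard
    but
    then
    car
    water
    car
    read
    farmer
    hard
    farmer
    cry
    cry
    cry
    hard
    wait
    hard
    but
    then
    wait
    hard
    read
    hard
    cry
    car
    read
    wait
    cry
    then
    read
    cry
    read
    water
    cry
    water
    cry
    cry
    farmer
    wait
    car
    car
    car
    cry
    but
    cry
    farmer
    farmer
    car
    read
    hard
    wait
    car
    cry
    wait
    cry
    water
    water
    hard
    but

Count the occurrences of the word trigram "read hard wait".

Scanning the 56 overlapping trigram windows for "read hard wait":
  position 48–50: read hard wait

1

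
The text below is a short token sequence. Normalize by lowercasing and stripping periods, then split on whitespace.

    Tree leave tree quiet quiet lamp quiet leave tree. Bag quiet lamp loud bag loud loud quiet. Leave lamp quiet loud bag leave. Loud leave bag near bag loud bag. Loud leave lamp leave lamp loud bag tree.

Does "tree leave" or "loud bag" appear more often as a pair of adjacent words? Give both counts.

"loud bag" (4 vs 1)

"tree leave": 1 occurrence
"loud bag": 4 occurrences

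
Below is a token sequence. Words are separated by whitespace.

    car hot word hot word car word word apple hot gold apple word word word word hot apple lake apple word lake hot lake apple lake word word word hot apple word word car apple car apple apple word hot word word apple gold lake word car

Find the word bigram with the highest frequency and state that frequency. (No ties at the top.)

Bigram frequencies (highest first):
  word word: 8
  word hot: 4
  apple word: 4
  hot word: 3
  word car: 3
  word apple: 2
  … (17 more, each ≤ 2)

"word word", 8 times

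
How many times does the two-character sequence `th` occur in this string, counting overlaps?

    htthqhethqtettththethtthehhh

Sliding a length-2 window over the 28 characters (27 positions):
  position 3–4: th
  position 8–9: th
  position 15–16: th
  position 17–18: th
  position 20–21: th
  position 23–24: th

6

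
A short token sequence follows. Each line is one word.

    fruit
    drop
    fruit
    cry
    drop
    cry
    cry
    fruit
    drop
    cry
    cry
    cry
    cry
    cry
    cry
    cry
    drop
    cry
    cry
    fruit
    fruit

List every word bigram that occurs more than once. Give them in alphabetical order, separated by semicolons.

Bigram counts meeting the condition (more than once):
  cry cry: 8
  cry drop: 2
  cry fruit: 2
  drop cry: 3
  fruit drop: 2

cry cry; cry drop; cry fruit; drop cry; fruit drop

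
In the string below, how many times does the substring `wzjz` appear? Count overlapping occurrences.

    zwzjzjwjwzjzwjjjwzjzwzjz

Sliding a length-4 window over the 24 characters (21 positions):
  position 2–5: wzjz
  position 9–12: wzjz
  position 17–20: wzjz
  position 21–24: wzjz

4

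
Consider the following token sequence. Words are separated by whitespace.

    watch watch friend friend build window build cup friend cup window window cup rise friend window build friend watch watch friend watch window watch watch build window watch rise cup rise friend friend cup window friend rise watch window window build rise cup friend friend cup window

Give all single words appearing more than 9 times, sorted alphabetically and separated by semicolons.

Unigram counts meeting the condition (more than 9 times):
  friend: 11
  window: 10

friend; window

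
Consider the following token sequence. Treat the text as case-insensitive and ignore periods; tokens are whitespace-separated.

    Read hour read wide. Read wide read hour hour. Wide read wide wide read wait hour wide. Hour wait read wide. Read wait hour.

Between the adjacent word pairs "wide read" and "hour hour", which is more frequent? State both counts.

"wide read" (5 vs 1)

"wide read": 5 occurrences
"hour hour": 1 occurrence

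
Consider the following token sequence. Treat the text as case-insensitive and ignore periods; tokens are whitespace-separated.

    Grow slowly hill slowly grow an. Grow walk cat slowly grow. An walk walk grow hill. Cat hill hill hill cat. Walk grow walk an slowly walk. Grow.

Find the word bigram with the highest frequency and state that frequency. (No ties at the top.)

Bigram frequencies (highest first):
  walk grow: 3
  slowly grow: 2
  grow an: 2
  grow walk: 2
  hill cat: 2
  hill hill: 2
  … (14 more, each ≤ 1)

"walk grow", 3 times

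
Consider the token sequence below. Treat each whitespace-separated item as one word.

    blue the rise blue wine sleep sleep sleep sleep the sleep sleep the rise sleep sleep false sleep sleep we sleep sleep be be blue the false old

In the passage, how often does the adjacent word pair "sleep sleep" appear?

7

Scanning the 27 overlapping bigram windows for "sleep sleep":
  position 6–7: sleep sleep
  position 7–8: sleep sleep
  position 8–9: sleep sleep
  position 11–12: sleep sleep
  position 15–16: sleep sleep
  position 18–19: sleep sleep
  position 21–22: sleep sleep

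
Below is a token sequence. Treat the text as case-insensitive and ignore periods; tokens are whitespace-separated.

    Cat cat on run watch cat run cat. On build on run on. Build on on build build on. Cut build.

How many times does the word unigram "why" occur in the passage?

0

Scanning the 21 tokens for "why":
  (none found)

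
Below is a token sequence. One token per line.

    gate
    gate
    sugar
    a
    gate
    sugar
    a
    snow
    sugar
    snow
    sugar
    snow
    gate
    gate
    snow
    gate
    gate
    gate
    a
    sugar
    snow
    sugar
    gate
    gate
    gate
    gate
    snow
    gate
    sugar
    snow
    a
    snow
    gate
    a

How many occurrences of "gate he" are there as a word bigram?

Scanning the 33 overlapping bigram windows for "gate he":
  (none found)

0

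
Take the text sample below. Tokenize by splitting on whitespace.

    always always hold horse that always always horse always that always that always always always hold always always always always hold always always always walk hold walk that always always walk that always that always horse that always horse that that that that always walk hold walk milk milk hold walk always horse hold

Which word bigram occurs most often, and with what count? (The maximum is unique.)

"always always", 10 times

Bigram frequencies (highest first):
  always always: 10
  that always: 8
  always horse: 4
  always hold: 3
  horse that: 3
  always that: 3
  … (13 more, each ≤ 3)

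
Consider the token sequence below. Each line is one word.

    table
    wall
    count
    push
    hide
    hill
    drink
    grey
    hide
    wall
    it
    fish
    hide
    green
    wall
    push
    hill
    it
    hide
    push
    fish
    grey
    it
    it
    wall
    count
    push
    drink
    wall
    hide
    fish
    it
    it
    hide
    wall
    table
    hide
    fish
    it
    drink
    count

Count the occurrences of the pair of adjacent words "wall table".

Scanning the 40 overlapping bigram windows for "wall table":
  position 35–36: wall table

1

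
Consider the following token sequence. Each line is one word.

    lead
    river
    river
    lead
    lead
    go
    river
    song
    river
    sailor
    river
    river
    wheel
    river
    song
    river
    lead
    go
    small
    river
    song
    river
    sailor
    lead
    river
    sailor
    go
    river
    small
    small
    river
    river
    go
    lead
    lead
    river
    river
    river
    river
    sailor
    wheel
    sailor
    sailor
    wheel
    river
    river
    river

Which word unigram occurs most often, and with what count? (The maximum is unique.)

"river", 21 times

Unigram frequencies (highest first):
  river: 21
  lead: 7
  sailor: 6
  go: 4
  song: 3
  wheel: 3
  … (1 more, each ≤ 3)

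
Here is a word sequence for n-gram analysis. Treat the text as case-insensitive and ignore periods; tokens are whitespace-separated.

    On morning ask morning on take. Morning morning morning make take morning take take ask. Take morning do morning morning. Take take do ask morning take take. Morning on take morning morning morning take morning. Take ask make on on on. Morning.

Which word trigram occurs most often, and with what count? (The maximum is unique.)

Trigram frequencies (highest first):
  morning take take: 3
  morning on take: 2
  on take morning: 2
  take morning morning: 2
  morning morning morning: 2
  take morning take: 2
  … (26 more, each ≤ 2)

"morning take take", 3 times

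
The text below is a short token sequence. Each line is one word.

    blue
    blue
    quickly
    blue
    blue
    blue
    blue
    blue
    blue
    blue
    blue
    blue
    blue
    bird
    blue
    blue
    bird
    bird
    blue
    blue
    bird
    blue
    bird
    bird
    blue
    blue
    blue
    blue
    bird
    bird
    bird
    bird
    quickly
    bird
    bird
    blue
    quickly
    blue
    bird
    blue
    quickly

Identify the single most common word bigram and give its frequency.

Bigram frequencies (highest first):
  blue blue: 15
  blue bird: 6
  bird blue: 6
  bird bird: 6
  blue quickly: 3
  quickly blue: 2
  … (2 more, each ≤ 1)

"blue blue", 15 times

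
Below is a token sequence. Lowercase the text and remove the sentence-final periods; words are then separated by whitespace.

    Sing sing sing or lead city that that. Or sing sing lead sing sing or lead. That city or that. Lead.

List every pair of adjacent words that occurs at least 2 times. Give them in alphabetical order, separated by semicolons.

or lead; sing or; sing sing

Bigram counts meeting the condition (at least 2 times):
  or lead: 2
  sing or: 2
  sing sing: 4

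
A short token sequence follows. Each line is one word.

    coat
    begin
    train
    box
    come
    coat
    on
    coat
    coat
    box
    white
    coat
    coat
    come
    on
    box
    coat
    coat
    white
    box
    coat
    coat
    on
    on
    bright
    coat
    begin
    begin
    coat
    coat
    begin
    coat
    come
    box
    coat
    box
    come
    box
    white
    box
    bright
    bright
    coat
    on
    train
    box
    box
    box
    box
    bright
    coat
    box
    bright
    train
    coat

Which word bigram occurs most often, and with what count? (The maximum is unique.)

Bigram frequencies (highest first):
  coat coat: 5
  coat begin: 3
  coat on: 3
  coat box: 3
  box coat: 3
  bright coat: 3
  … (23 more, each ≤ 3)

"coat coat", 5 times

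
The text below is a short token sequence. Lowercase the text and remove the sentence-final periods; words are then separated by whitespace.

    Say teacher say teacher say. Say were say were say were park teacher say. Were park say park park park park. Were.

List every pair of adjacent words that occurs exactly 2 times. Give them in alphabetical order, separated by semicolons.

Bigram counts meeting the condition (exactly 2 times):
  say teacher: 2
  were park: 2
  were say: 2

say teacher; were park; were say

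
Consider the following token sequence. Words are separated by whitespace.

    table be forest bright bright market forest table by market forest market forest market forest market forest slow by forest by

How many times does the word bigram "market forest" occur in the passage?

Scanning the 20 overlapping bigram windows for "market forest":
  position 6–7: market forest
  position 10–11: market forest
  position 12–13: market forest
  position 14–15: market forest
  position 16–17: market forest

5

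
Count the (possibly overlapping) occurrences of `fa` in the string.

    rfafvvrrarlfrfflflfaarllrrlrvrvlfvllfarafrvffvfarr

4

Sliding a length-2 window over the 50 characters (49 positions):
  position 2–3: fa
  position 19–20: fa
  position 37–38: fa
  position 47–48: fa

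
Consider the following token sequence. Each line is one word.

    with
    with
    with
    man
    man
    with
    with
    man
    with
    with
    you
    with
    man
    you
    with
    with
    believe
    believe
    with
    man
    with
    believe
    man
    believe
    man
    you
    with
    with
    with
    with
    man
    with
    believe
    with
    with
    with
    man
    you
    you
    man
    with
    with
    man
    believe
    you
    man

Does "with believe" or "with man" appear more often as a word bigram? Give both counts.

"with man" (7 vs 3)

"with believe": 3 occurrences
"with man": 7 occurrences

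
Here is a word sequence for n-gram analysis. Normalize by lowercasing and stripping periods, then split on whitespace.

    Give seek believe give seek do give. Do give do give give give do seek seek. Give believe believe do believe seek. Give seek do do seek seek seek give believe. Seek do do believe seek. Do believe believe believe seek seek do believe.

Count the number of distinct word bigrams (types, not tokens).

44 tokens → 43 bigram windows in total.
Repeated bigrams (each contributes count−1 duplicates):
  seek do: 5
  believe seek: 4
  do believe: 4
  seek seek: 4
  believe believe: 3
  do give: 3
  give do: 3
  give seek: 3
  … (5 more repeated)
27 duplicate windows → 43 − 27 = 16 distinct.

16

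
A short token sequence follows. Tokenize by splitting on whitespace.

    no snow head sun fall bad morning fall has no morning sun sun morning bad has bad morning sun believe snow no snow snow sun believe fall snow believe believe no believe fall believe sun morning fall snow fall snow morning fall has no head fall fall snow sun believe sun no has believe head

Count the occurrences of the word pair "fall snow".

4

Scanning the 54 overlapping bigram windows for "fall snow":
  position 27–28: fall snow
  position 37–38: fall snow
  position 39–40: fall snow
  position 47–48: fall snow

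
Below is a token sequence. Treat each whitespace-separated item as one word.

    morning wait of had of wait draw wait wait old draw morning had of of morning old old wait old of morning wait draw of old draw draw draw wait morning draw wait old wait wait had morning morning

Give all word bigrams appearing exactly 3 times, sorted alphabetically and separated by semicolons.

draw wait; wait old

Bigram counts meeting the condition (exactly 3 times):
  draw wait: 3
  wait old: 3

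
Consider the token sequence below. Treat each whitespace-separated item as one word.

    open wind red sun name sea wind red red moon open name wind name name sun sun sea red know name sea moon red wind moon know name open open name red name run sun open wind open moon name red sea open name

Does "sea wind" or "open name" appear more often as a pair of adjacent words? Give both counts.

"sea wind": 1 occurrence
"open name": 3 occurrences

"open name" (3 vs 1)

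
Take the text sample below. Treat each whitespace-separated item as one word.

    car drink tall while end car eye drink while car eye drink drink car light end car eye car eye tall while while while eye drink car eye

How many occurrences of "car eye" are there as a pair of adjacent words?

5

Scanning the 27 overlapping bigram windows for "car eye":
  position 6–7: car eye
  position 10–11: car eye
  position 17–18: car eye
  position 19–20: car eye
  position 27–28: car eye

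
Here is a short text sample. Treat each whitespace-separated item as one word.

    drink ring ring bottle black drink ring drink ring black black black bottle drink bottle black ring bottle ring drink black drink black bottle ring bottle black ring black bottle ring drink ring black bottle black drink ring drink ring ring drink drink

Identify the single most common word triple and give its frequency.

Trigram frequencies (highest first):
  ring drink ring: 3
  drink ring ring: 2
  ring bottle black: 2
  bottle black drink: 2
  black drink ring: 2
  drink ring drink: 2
  … (23 more, each ≤ 2)

"ring drink ring", 3 times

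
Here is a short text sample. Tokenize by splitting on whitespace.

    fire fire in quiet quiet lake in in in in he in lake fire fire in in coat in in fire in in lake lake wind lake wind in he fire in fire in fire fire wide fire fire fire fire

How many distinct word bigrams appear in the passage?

41 tokens → 40 bigram windows in total.
Repeated bigrams (each contributes count−1 duplicates):
  fire fire: 6
  in in: 6
  fire in: 5
  in fire: 3
  in he: 2
  in lake: 2
  lake wind: 2
19 duplicate windows → 40 − 19 = 21 distinct.

21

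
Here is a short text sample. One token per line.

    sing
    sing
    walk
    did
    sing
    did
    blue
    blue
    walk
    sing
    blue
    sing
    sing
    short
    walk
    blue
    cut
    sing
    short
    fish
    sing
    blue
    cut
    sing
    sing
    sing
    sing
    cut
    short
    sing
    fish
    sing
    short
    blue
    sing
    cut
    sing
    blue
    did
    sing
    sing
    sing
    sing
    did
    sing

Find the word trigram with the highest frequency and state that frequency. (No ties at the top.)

"sing sing sing", 4 times

Trigram frequencies (highest first):
  sing sing sing: 4
  blue cut sing: 2
  sing sing walk: 1
  sing walk did: 1
  walk did sing: 1
  did sing did: 1
  … (33 more, each ≤ 1)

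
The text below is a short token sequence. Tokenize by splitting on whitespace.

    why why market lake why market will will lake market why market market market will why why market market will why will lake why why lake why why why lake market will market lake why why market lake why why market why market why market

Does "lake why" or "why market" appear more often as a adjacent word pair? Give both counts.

"lake why": 5 occurrences
"why market": 8 occurrences

"why market" (8 vs 5)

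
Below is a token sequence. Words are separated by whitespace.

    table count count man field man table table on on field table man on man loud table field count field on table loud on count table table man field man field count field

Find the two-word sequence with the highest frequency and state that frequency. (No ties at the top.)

"man field", 3 times

Bigram frequencies (highest first):
  man field: 3
  field man: 2
  table table: 2
  table man: 2
  field count: 2
  count field: 2
  … (19 more, each ≤ 1)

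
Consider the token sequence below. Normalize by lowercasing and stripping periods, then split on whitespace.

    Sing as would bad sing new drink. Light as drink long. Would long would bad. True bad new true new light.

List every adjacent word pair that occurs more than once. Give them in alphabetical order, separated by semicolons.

Bigram counts meeting the condition (more than once):
  long would: 2
  would bad: 2

long would; would bad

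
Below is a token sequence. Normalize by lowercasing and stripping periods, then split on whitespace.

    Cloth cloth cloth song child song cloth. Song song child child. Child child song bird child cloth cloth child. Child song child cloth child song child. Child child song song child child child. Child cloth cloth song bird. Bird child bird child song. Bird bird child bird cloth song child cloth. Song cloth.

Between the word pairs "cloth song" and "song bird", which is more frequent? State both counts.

"cloth song": 5 occurrences
"song bird": 3 occurrences

"cloth song" (5 vs 3)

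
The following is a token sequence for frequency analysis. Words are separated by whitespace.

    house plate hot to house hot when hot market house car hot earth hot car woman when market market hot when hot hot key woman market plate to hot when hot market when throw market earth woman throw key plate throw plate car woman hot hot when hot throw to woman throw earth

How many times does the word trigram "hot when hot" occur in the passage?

Scanning the 51 overlapping trigram windows for "hot when hot":
  position 6–8: hot when hot
  position 20–22: hot when hot
  position 29–31: hot when hot
  position 46–48: hot when hot

4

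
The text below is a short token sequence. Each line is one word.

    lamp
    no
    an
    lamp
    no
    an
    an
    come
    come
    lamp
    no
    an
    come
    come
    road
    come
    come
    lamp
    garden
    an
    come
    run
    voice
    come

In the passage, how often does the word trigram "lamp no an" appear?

3

Scanning the 22 overlapping trigram windows for "lamp no an":
  position 1–3: lamp no an
  position 4–6: lamp no an
  position 10–12: lamp no an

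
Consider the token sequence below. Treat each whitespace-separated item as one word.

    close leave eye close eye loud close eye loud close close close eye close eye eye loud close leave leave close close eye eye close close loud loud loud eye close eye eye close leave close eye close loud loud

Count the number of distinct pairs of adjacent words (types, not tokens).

13

40 tokens → 39 bigram windows in total.
Repeated bigrams (each contributes count−1 duplicates):
  close eye: 7
  eye close: 6
  close close: 4
  close leave: 3
  eye eye: 3
  eye loud: 3
  loud close: 3
  loud loud: 3
  … (2 more repeated)
26 duplicate windows → 39 − 26 = 13 distinct.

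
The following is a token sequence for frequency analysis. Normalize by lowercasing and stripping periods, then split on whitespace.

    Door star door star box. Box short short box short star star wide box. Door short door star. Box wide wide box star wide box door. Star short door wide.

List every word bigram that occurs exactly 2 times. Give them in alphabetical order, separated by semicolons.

box door; box short; short door; star box; star wide

Bigram counts meeting the condition (exactly 2 times):
  box door: 2
  box short: 2
  short door: 2
  star box: 2
  star wide: 2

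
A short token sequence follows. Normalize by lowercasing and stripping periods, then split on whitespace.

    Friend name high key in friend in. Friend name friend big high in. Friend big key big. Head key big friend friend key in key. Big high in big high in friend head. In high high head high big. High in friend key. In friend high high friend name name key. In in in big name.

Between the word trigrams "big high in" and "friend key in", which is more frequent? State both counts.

"big high in": 4 occurrences
"friend key in": 2 occurrences

"big high in" (4 vs 2)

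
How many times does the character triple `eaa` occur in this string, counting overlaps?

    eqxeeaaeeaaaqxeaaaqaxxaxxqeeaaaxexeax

4

Sliding a length-3 window over the 37 characters (35 positions):
  position 5–7: eaa
  position 9–11: eaa
  position 15–17: eaa
  position 28–30: eaa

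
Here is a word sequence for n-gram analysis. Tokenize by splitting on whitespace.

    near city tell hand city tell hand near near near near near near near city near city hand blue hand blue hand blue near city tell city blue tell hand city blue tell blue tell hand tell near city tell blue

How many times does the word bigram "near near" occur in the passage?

6

Scanning the 40 overlapping bigram windows for "near near":
  position 8–9: near near
  position 9–10: near near
  position 10–11: near near
  position 11–12: near near
  position 12–13: near near
  position 13–14: near near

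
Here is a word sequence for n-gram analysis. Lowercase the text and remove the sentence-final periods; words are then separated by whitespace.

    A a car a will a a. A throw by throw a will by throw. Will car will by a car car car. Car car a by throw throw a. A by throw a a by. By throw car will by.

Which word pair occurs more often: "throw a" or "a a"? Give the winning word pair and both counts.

"throw a": 3 occurrences
"a a": 5 occurrences

"a a" (5 vs 3)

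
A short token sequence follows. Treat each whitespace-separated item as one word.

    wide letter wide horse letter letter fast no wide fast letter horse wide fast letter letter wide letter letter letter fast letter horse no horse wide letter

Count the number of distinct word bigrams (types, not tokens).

14

27 tokens → 26 bigram windows in total.
Repeated bigrams (each contributes count−1 duplicates):
  letter letter: 4
  fast letter: 3
  wide letter: 3
  horse wide: 2
  letter fast: 2
  letter horse: 2
  letter wide: 2
  wide fast: 2
12 duplicate windows → 26 − 12 = 14 distinct.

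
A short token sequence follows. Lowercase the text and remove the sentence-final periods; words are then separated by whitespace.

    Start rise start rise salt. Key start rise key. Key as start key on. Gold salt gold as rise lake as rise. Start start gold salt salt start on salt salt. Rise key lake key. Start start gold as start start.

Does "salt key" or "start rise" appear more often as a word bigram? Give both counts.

"start rise" (3 vs 1)

"salt key": 1 occurrence
"start rise": 3 occurrences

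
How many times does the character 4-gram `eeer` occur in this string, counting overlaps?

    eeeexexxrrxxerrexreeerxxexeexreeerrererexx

2

Sliding a length-4 window over the 42 characters (39 positions):
  position 19–22: eeer
  position 31–34: eeer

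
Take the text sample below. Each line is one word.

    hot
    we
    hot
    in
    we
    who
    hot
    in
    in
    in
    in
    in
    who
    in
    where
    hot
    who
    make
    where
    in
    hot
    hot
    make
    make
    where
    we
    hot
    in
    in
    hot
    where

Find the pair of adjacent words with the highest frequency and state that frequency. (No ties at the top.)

"in in", 5 times

Bigram frequencies (highest first):
  in in: 5
  hot in: 3
  we hot: 2
  make where: 2
  in hot: 2
  hot we: 1
  … (15 more, each ≤ 1)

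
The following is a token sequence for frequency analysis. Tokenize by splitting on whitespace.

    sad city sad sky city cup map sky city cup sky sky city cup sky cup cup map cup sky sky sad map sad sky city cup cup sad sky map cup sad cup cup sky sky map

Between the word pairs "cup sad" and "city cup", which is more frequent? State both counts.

"cup sad": 2 occurrences
"city cup": 4 occurrences

"city cup" (4 vs 2)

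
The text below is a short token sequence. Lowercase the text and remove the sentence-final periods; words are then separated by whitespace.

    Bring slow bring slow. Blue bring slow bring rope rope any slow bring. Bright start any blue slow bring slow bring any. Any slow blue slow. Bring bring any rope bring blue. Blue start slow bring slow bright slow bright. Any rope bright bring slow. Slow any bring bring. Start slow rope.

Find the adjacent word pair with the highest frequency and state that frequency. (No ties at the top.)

"slow bring", 7 times

Bigram frequencies (highest first):
  slow bring: 7
  bring slow: 6
  slow blue: 2
  any slow: 2
  blue slow: 2
  bring any: 2
  … (26 more, each ≤ 2)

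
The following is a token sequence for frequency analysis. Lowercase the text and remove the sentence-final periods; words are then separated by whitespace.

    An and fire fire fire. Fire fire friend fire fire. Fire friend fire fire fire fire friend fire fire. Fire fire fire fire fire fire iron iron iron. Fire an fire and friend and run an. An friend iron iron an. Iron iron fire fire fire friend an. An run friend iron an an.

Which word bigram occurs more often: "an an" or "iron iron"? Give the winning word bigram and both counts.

"iron iron" (4 vs 3)

"an an": 3 occurrences
"iron iron": 4 occurrences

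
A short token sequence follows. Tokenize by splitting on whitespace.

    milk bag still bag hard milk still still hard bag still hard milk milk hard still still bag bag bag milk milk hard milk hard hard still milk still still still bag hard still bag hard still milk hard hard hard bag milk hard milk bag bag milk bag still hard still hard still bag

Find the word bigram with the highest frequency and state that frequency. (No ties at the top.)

Bigram frequencies (highest first):
  hard still: 6
  still bag: 5
  milk hard: 5
  hard milk: 4
  still still: 4
  still hard: 4
  … (10 more, each ≤ 3)

"hard still", 6 times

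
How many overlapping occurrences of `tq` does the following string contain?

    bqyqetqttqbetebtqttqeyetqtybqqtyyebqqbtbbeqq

5

Sliding a length-2 window over the 44 characters (43 positions):
  position 6–7: tq
  position 9–10: tq
  position 16–17: tq
  position 19–20: tq
  position 24–25: tq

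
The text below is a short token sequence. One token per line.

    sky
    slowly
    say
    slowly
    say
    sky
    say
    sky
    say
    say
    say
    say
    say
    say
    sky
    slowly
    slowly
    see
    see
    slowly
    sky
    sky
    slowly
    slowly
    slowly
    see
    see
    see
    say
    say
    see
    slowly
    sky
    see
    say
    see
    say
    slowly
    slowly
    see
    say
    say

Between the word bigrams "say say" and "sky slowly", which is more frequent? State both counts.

"say say": 7 occurrences
"sky slowly": 3 occurrences

"say say" (7 vs 3)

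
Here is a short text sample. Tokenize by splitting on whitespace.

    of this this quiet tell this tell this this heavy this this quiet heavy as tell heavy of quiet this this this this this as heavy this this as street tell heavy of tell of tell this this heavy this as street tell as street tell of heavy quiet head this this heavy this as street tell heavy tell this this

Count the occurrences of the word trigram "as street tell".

4

Scanning the 59 overlapping trigram windows for "as street tell":
  position 29–31: as street tell
  position 41–43: as street tell
  position 44–46: as street tell
  position 55–57: as street tell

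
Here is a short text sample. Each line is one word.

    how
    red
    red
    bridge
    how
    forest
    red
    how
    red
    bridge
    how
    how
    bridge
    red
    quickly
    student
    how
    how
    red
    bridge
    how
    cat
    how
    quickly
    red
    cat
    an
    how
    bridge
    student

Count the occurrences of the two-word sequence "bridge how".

3

Scanning the 29 overlapping bigram windows for "bridge how":
  position 4–5: bridge how
  position 10–11: bridge how
  position 20–21: bridge how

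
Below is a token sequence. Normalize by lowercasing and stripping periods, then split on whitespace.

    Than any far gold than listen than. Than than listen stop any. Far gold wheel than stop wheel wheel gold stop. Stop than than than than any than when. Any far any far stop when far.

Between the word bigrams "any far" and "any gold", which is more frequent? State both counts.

"any far" (4 vs 0)

"any far": 4 occurrences
"any gold": 0 occurrences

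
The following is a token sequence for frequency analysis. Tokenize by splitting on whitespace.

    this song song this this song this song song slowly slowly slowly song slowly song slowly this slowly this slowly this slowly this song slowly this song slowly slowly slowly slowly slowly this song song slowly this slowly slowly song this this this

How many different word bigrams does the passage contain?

9

43 tokens → 42 bigram windows in total.
Repeated bigrams (each contributes count−1 duplicates):
  slowly slowly: 7
  slowly this: 7
  song slowly: 6
  this song: 6
  this slowly: 4
  slowly song: 3
  song song: 3
  song this: 3
  … (1 more repeated)
33 duplicate windows → 42 − 33 = 9 distinct.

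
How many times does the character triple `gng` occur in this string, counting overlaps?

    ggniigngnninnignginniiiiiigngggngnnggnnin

4

Sliding a length-3 window over the 41 characters (39 positions):
  position 6–8: gng
  position 15–17: gng
  position 27–29: gng
  position 31–33: gng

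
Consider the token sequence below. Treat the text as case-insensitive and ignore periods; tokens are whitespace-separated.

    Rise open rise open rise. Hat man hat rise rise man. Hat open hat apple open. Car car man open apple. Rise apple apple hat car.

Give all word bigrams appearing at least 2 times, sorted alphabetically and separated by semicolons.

Bigram counts meeting the condition (at least 2 times):
  man hat: 2
  open rise: 2
  rise open: 2

man hat; open rise; rise open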